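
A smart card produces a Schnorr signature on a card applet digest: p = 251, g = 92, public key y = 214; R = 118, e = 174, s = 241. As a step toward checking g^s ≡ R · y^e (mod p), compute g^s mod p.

92^2 = 8464 ≡ 181
92^4 ≡ 181^2 = 32761 ≡ 131
92^8 ≡ 131^2 = 17161 ≡ 93
92^16 ≡ 93^2 = 8649 ≡ 115
92^32 ≡ 115^2 = 13225 ≡ 173
92^64 ≡ 173^2 = 29929 ≡ 60
92^128 ≡ 60^2 = 3600 ≡ 86
241 = 128 + 64 + 32 + 16 + 1, so 92^241 ≡ 86·60·173·115·92 ≡ 194 (mod 251)

194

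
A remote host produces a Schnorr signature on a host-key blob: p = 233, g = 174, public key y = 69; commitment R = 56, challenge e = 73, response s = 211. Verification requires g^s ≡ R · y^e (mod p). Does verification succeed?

passes

g^s mod p:
174^2 = 30276 ≡ 219
174^4 ≡ 219^2 = 47961 ≡ 196
174^8 ≡ 196^2 = 38416 ≡ 204
174^16 ≡ 204^2 = 41616 ≡ 142
174^32 ≡ 142^2 = 20164 ≡ 126
174^64 ≡ 126^2 = 15876 ≡ 32
174^128 ≡ 32^2 = 1024 ≡ 92
211 = 128 + 64 + 16 + 2 + 1, so 174^211 ≡ 92·32·142·219·174 ≡ 17 (mod 233)
R · y^e mod p:
69^2 = 4761 ≡ 101
69^4 ≡ 101^2 = 10201 ≡ 182
69^8 ≡ 182^2 = 33124 ≡ 38
69^16 ≡ 38^2 = 1444 ≡ 46
69^32 ≡ 46^2 = 2116 ≡ 19
69^64 ≡ 19^2 = 361 ≡ 128
73 = 64 + 8 + 1, so 69^73 ≡ 128·38·69 ≡ 96 (mod 233)
56·96 = 5376 ≡ 17 (mod 233)
17 ≡ 17 (mod 233); signature holds.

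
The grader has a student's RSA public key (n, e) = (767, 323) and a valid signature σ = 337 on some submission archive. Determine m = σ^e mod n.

σ^2 ≡ 337^2 = 113569 ≡ 53
σ^4 ≡ 53^2 = 2809 ≡ 508
σ^8 ≡ 508^2 = 258064 ≡ 352
σ^16 ≡ 352^2 = 123904 ≡ 417
σ^32 ≡ 417^2 = 173889 ≡ 547
σ^64 ≡ 547^2 = 299209 ≡ 79
σ^128 ≡ 79^2 = 6241 ≡ 105
σ^256 ≡ 105^2 = 11025 ≡ 287
323 = 256 + 64 + 2 + 1, so σ^323 ≡ 287·79·53·337 ≡ 259 (mod 767)

259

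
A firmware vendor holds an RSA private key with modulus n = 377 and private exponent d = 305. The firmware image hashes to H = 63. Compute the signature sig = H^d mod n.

332

H^305 mod 377 = 332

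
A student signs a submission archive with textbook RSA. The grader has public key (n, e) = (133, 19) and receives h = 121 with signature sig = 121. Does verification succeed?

passes

sig^19 mod 133 = 121
Since 121 equals the digest 121, verification succeeds.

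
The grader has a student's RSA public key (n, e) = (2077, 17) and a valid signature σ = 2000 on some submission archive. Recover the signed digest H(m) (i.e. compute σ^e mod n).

Squares mod 2077: σ^1≡2000, σ^2≡1775, σ^4≡1893, σ^8≡624, σ^16≡977
17 = 16 + 1, so σ^17 ≡ 977·2000 ≡ 1620 (mod 2077)

1620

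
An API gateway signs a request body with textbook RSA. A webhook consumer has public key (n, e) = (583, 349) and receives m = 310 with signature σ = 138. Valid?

σ^2 ≡ 138^2 = 19044 ≡ 388
σ^4 ≡ 388^2 = 150544 ≡ 130
σ^8 ≡ 130^2 = 16900 ≡ 576
σ^16 ≡ 576^2 = 331776 ≡ 49
σ^32 ≡ 49^2 = 2401 ≡ 69
σ^64 ≡ 69^2 = 4761 ≡ 97
σ^128 ≡ 97^2 = 9409 ≡ 81
σ^256 ≡ 81^2 = 6561 ≡ 148
349 = 256 + 64 + 16 + 8 + 4 + 1, so σ^349 ≡ 148·97·49·576·130·138 ≡ 310 (mod 583)
Since 310 equals the digest 310, verification succeeds.

yes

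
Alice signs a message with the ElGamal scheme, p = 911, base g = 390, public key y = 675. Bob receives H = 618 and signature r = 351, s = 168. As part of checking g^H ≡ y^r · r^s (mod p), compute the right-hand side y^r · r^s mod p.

675^2 = 455625 ≡ 125
675^4 ≡ 125^2 = 15625 ≡ 138
675^8 ≡ 138^2 = 19044 ≡ 824
675^16 ≡ 824^2 = 678976 ≡ 281
675^32 ≡ 281^2 = 78961 ≡ 615
675^64 ≡ 615^2 = 378225 ≡ 160
675^128 ≡ 160^2 = 25600 ≡ 92
675^256 ≡ 92^2 = 8464 ≡ 265
351 = 256 + 64 + 16 + 8 + 4 + 2 + 1, so 675^351 ≡ 265·160·281·824·138·125·675 ≡ 774 (mod 911)
351^2 = 123201 ≡ 216
351^4 ≡ 216^2 = 46656 ≡ 195
351^8 ≡ 195^2 = 38025 ≡ 674
351^16 ≡ 674^2 = 454276 ≡ 598
351^32 ≡ 598^2 = 357604 ≡ 492
351^64 ≡ 492^2 = 242064 ≡ 649
351^128 ≡ 649^2 = 421201 ≡ 319
168 = 128 + 32 + 8, so 351^168 ≡ 319·492·674 ≡ 365 (mod 911)
y^r · r^s ≡ 774·365 = 282510 ≡ 100 (mod 911)

100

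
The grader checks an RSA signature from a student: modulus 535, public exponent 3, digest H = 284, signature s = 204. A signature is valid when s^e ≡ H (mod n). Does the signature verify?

verifies

Squares mod 535: s^1≡204, s^2≡421
3 = 2 + 1, so s^3 ≡ 421·204 ≡ 284 (mod 535)
s^3 mod 535 = 284 matches H.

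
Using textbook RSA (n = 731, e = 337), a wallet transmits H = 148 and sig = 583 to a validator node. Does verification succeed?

sig^2 ≡ 583^2 = 339889 ≡ 705
sig^4 ≡ 705^2 = 497025 ≡ 676
sig^8 ≡ 676^2 = 456976 ≡ 101
sig^16 ≡ 101^2 = 10201 ≡ 698
sig^32 ≡ 698^2 = 487204 ≡ 358
sig^64 ≡ 358^2 = 128164 ≡ 239
sig^128 ≡ 239^2 = 57121 ≡ 103
sig^256 ≡ 103^2 = 10609 ≡ 375
337 = 256 + 64 + 16 + 1, so sig^337 ≡ 375·239·698·583 ≡ 583 (mod 731)
sig^337 mod 731 = 583, but H = 148.

fails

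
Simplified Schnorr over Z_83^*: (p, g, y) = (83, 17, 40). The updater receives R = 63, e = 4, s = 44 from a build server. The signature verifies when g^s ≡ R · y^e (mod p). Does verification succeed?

g^s mod p:
17^2 = 289 ≡ 40
17^4 ≡ 40^2 = 1600 ≡ 23
17^8 ≡ 23^2 = 529 ≡ 31
17^16 ≡ 31^2 = 961 ≡ 48
17^32 ≡ 48^2 = 2304 ≡ 63
44 = 32 + 8 + 4, so 17^44 ≡ 63·31·23 ≡ 16 (mod 83)
R · y^e mod p:
40^2 = 1600 ≡ 23
40^4 ≡ 23^2 = 529 ≡ 31
63·31 = 1953 ≡ 44 (mod 83)
16 ≠ 44; the check fails.

fails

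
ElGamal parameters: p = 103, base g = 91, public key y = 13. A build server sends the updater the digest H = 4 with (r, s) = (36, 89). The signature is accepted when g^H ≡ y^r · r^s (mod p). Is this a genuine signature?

forged

Left side g^H mod p:
91^2 = 8281 ≡ 41
91^4 ≡ 41^2 = 1681 ≡ 33
Right side y^r · r^s mod p:
13^2 = 169 ≡ 66
13^4 ≡ 66^2 = 4356 ≡ 30
13^8 ≡ 30^2 = 900 ≡ 76
13^16 ≡ 76^2 = 5776 ≡ 8
13^32 ≡ 8^2 = 64
36 = 32 + 4, so 13^36 ≡ 64·30 ≡ 66 (mod 103)
36^2 = 1296 ≡ 60
36^4 ≡ 60^2 = 3600 ≡ 98
36^8 ≡ 98^2 = 9604 ≡ 25
36^16 ≡ 25^2 = 625 ≡ 7
36^32 ≡ 7^2 = 49
36^64 ≡ 49^2 = 2401 ≡ 32
89 = 64 + 16 + 8 + 1, so 36^89 ≡ 32·7·25·36 ≡ 29 (mod 103)
66·29 = 1914 ≡ 60 (mod 103)
33 ≠ 60, so verification fails.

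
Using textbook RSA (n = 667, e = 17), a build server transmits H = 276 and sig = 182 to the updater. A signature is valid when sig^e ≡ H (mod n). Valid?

no

sig^2 ≡ 182^2 = 33124 ≡ 441
sig^4 ≡ 441^2 = 194481 ≡ 384
sig^8 ≡ 384^2 = 147456 ≡ 49
sig^16 ≡ 49^2 = 2401 ≡ 400
17 = 16 + 1, so sig^17 ≡ 400·182 ≡ 97 (mod 667)
sig^17 mod 667 = 97, but H = 276.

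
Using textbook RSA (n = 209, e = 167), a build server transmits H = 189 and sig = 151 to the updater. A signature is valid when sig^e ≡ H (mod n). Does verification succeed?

passes

Squares mod 209: sig^1≡151, sig^2≡20, sig^4≡191, sig^8≡115, sig^16≡58, sig^32≡20, sig^64≡191, sig^128≡115
167 = 128 + 32 + 4 + 2 + 1, so sig^167 ≡ 115·20·191·20·151 ≡ 189 (mod 209)
Since 189 equals the digest 189, verification succeeds.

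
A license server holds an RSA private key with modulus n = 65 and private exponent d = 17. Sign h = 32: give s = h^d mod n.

2

h^2 ≡ 32^2 = 1024 ≡ 49
h^4 ≡ 49^2 = 2401 ≡ 61
h^8 ≡ 61^2 = 3721 ≡ 16
h^16 ≡ 16^2 = 256 ≡ 61
17 = 16 + 1, so h^17 ≡ 61·32 ≡ 2 (mod 65)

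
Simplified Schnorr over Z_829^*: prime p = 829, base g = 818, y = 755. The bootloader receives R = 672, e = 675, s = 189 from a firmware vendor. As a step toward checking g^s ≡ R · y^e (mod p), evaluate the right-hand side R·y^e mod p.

604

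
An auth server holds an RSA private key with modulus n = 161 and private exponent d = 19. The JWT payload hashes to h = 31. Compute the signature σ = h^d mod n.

73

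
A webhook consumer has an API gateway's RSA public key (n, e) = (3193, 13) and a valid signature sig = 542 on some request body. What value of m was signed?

sig^2 ≡ 542^2 = 293764 ≡ 8
sig^4 ≡ 8^2 = 64
sig^8 ≡ 64^2 = 4096 ≡ 903
13 = 8 + 4 + 1, so sig^13 ≡ 903·64·542 ≡ 3127 (mod 3193)

3127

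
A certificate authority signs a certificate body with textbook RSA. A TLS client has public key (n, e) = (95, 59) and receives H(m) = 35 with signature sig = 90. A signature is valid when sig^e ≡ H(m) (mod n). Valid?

no

sig^2 ≡ 90^2 = 8100 ≡ 25
sig^4 ≡ 25^2 = 625 ≡ 55
sig^8 ≡ 55^2 = 3025 ≡ 80
sig^16 ≡ 80^2 = 6400 ≡ 35
sig^32 ≡ 35^2 = 1225 ≡ 85
59 = 32 + 16 + 8 + 2 + 1, so sig^59 ≡ 85·35·80·25·90 ≡ 10 (mod 95)
10 ≠ 35, so verification fails.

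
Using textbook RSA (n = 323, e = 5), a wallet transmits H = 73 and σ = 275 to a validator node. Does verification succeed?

passes

Squares mod 323: σ^1≡275, σ^2≡43, σ^4≡234
5 = 4 + 1, so σ^5 ≡ 234·275 ≡ 73 (mod 323)
73 = H, so the signature checks out.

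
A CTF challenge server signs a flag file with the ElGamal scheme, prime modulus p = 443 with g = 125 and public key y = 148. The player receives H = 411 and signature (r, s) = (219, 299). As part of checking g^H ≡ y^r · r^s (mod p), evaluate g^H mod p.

125^2 = 15625 ≡ 120
125^4 ≡ 120^2 = 14400 ≡ 224
125^8 ≡ 224^2 = 50176 ≡ 117
125^16 ≡ 117^2 = 13689 ≡ 399
125^32 ≡ 399^2 = 159201 ≡ 164
125^64 ≡ 164^2 = 26896 ≡ 316
125^128 ≡ 316^2 = 99856 ≡ 181
125^256 ≡ 181^2 = 32761 ≡ 422
411 = 256 + 128 + 16 + 8 + 2 + 1, so 125^411 ≡ 422·181·399·117·120·125 ≡ 306 (mod 443)

306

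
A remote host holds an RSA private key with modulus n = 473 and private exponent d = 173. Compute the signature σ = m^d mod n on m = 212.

Squares mod 473: m^1≡212, m^2≡9, m^4≡81, m^8≡412, m^16≡410, m^32≡185, m^64≡169, m^128≡181
173 = 128 + 32 + 8 + 4 + 1, so m^173 ≡ 181·185·412·81·212 ≡ 445 (mod 473)

445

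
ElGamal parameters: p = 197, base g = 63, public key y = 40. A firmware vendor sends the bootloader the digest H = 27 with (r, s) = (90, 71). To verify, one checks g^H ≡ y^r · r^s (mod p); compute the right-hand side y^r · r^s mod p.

37

40^2 = 1600 ≡ 24
40^4 ≡ 24^2 = 576 ≡ 182
40^8 ≡ 182^2 = 33124 ≡ 28
40^16 ≡ 28^2 = 784 ≡ 193
40^32 ≡ 193^2 = 37249 ≡ 16
40^64 ≡ 16^2 = 256 ≡ 59
90 = 64 + 16 + 8 + 2, so 40^90 ≡ 59·193·28·24 ≡ 190 (mod 197)
90^2 = 8100 ≡ 23
90^4 ≡ 23^2 = 529 ≡ 135
90^8 ≡ 135^2 = 18225 ≡ 101
90^16 ≡ 101^2 = 10201 ≡ 154
90^32 ≡ 154^2 = 23716 ≡ 76
90^64 ≡ 76^2 = 5776 ≡ 63
71 = 64 + 4 + 2 + 1, so 90^71 ≡ 63·135·23·90 ≡ 51 (mod 197)
y^r · r^s ≡ 190·51 = 9690 ≡ 37 (mod 197)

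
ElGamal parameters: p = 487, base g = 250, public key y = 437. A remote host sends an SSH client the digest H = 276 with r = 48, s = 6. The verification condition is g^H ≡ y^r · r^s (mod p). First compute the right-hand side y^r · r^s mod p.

280

Squares mod 487: 437^1≡437, 437^2≡65, 437^4≡329, 437^8≡127, 437^16≡58, 437^32≡442
48 = 32 + 16, so 437^48 ≡ 442·58 ≡ 312 (mod 487)
Squares mod 487: 48^1≡48, 48^2≡356, 48^4≡116
6 = 4 + 2, so 48^6 ≡ 116·356 ≡ 388 (mod 487)
y^r · r^s ≡ 312·388 = 121056 ≡ 280 (mod 487)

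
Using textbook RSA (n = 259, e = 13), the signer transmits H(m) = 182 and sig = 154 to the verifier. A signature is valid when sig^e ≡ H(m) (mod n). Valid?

no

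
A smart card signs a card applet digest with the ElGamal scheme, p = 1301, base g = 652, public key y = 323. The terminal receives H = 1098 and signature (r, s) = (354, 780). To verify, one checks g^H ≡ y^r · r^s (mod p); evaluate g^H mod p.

555

Squares mod 1301: 652^1≡652, 652^2≡978, 652^4≡249, 652^8≡854, 652^16≡756, 652^32≡397, 652^64≡188, 652^128≡217, 652^256≡253, 652^512≡260, 652^1024≡1249
1098 = 1024 + 64 + 8 + 2, so 652^1098 ≡ 1249·188·854·978 ≡ 555 (mod 1301)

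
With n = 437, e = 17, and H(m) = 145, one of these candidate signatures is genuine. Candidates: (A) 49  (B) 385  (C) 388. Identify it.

Candidate A: Squares mod 437: 49^1≡49, 49^2≡216, 49^4≡334, 49^8≡121, 49^16≡220; 17 = 16 + 1, so 49^17 ≡ 220·49 ≡ 292 (mod 437)
Candidate B: Squares mod 437: 385^1≡385, 385^2≡82, 385^4≡169, 385^8≡156, 385^16≡301; 17 = 16 + 1, so 385^17 ≡ 301·385 ≡ 80 (mod 437)
Candidate C: Squares mod 437: 388^1≡388, 388^2≡216, 388^4≡334, 388^8≡121, 388^16≡220; 17 = 16 + 1, so 388^17 ≡ 220·388 ≡ 145 (mod 437)
  → matches H(m) = 145

C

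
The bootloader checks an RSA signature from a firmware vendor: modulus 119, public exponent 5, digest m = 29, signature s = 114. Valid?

s^2 ≡ 114^2 = 12996 ≡ 25
s^4 ≡ 25^2 = 625 ≡ 30
5 = 4 + 1, so s^5 ≡ 30·114 ≡ 88 (mod 119)
The recovered value 88 does not match the digest 29.

no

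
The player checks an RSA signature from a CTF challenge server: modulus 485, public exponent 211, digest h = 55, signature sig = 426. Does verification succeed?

fails

sig^2 ≡ 426^2 = 181476 ≡ 86
sig^4 ≡ 86^2 = 7396 ≡ 121
sig^8 ≡ 121^2 = 14641 ≡ 91
sig^16 ≡ 91^2 = 8281 ≡ 36
sig^32 ≡ 36^2 = 1296 ≡ 326
sig^64 ≡ 326^2 = 106276 ≡ 61
sig^128 ≡ 61^2 = 3721 ≡ 326
211 = 128 + 64 + 16 + 2 + 1, so sig^211 ≡ 326·61·36·86·426 ≡ 181 (mod 485)
sig^211 mod 485 = 181, but h = 55.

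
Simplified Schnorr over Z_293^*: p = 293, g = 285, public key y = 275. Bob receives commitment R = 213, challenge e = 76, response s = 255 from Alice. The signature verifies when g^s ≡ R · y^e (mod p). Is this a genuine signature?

g^s mod p:
Squares mod 293: 285^1≡285, 285^2≡64, 285^4≡287, 285^8≡36, 285^16≡124, 285^32≡140, 285^64≡262, 285^128≡82
255 = 128 + 64 + 32 + 16 + 8 + 4 + 2 + 1, so 285^255 ≡ 82·262·140·124·36·287·64·285 ≡ 185 (mod 293)
R · y^e mod p:
Squares mod 293: 275^1≡275, 275^2≡31, 275^4≡82, 275^8≡278, 275^16≡225, 275^32≡229, 275^64≡287
76 = 64 + 8 + 4, so 275^76 ≡ 287·278·82 ≡ 55 (mod 293)
213·55 = 11715 ≡ 288 (mod 293)
185 ≠ 288; the check fails.

forged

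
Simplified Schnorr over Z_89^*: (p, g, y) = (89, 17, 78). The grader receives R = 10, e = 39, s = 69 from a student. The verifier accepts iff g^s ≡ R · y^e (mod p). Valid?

yes

g^s mod p:
17^2 = 289 ≡ 22
17^4 ≡ 22^2 = 484 ≡ 39
17^8 ≡ 39^2 = 1521 ≡ 8
17^16 ≡ 8^2 = 64
17^32 ≡ 64^2 = 4096 ≡ 2
17^64 ≡ 2^2 = 4
69 = 64 + 4 + 1, so 17^69 ≡ 4·39·17 ≡ 71 (mod 89)
R · y^e mod p:
78^2 = 6084 ≡ 32
78^4 ≡ 32^2 = 1024 ≡ 45
78^8 ≡ 45^2 = 2025 ≡ 67
78^16 ≡ 67^2 = 4489 ≡ 39
78^32 ≡ 39^2 = 1521 ≡ 8
39 = 32 + 4 + 2 + 1, so 78^39 ≡ 8·45·32·78 ≡ 16 (mod 89)
10·16 = 160 ≡ 71 (mod 89)
71 ≡ 71 (mod 89); signature holds.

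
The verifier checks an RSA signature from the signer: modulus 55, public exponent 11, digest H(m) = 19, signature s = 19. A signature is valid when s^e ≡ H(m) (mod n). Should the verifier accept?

accept

Squares mod 55: s^1≡19, s^2≡31, s^4≡26, s^8≡16
11 = 8 + 2 + 1, so s^11 ≡ 16·31·19 ≡ 19 (mod 55)
Since 19 equals the digest 19, verification succeeds.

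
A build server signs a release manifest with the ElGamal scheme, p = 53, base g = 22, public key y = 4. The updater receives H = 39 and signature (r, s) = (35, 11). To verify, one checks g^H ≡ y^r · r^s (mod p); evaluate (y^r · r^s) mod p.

30

4^2 = 16
4^4 ≡ 16^2 = 256 ≡ 44
4^8 ≡ 44^2 = 1936 ≡ 28
4^16 ≡ 28^2 = 784 ≡ 42
4^32 ≡ 42^2 = 1764 ≡ 15
35 = 32 + 2 + 1, so 4^35 ≡ 15·16·4 ≡ 6 (mod 53)
35^2 = 1225 ≡ 6
35^4 ≡ 6^2 = 36
35^8 ≡ 36^2 = 1296 ≡ 24
11 = 8 + 2 + 1, so 35^11 ≡ 24·6·35 ≡ 5 (mod 53)
y^r · r^s ≡ 6·5 = 30 ≡ 30 (mod 53)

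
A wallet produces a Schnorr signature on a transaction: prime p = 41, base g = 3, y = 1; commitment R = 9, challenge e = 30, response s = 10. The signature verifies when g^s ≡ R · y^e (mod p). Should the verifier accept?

g^s mod p:
3^2 = 9
3^4 ≡ 9^2 = 81 ≡ 40
3^8 ≡ 40^2 = 1600 ≡ 1
10 = 8 + 2, so 3^10 ≡ 1·9 ≡ 9 (mod 41)
R · y^e mod p:
1^2 = 1
1^4 ≡ 1^2 = 1
1^8 ≡ 1^2 = 1
1^16 ≡ 1^2 = 1
30 = 16 + 8 + 4 + 2, so 1^30 ≡ 1·1·1·1 ≡ 1 (mod 41)
9·1 = 9 ≡ 9 (mod 41)
9 ≡ 9 (mod 41); signature holds.

accept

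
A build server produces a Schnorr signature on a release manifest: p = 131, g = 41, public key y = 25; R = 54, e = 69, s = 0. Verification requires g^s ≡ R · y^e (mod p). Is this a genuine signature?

forged

g^s mod p:
41^0 mod 131 = 1
R · y^e mod p:
25^2 = 625 ≡ 101
25^4 ≡ 101^2 = 10201 ≡ 114
25^8 ≡ 114^2 = 12996 ≡ 27
25^16 ≡ 27^2 = 729 ≡ 74
25^32 ≡ 74^2 = 5476 ≡ 105
25^64 ≡ 105^2 = 11025 ≡ 21
69 = 64 + 4 + 1, so 25^69 ≡ 21·114·25 ≡ 114 (mod 131)
54·114 = 6156 ≡ 130 (mod 131)
1 ≠ 130; the check fails.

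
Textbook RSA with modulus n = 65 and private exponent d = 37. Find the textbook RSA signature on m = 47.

47

m^2 ≡ 47^2 = 2209 ≡ 64
m^4 ≡ 64^2 = 4096 ≡ 1
m^8 ≡ 1^2 = 1
m^16 ≡ 1^2 = 1
m^32 ≡ 1^2 = 1
37 = 32 + 4 + 1, so m^37 ≡ 1·1·47 ≡ 47 (mod 65)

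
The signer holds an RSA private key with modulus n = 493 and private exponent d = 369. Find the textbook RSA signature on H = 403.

250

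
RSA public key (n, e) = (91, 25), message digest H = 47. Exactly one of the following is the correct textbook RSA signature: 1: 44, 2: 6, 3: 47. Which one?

Candidate 1: Squares mod 91: 44^1≡44, 44^2≡25, 44^4≡79, 44^8≡53, 44^16≡79; 25 = 16 + 8 + 1, so 44^25 ≡ 79·53·44 ≡ 44 (mod 91)
Candidate 2: Squares mod 91: 6^1≡6, 6^2≡36, 6^4≡22, 6^8≡29, 6^16≡22; 25 = 16 + 8 + 1, so 6^25 ≡ 22·29·6 ≡ 6 (mod 91)
Candidate 3: Squares mod 91: 47^1≡47, 47^2≡25, 47^4≡79, 47^8≡53, 47^16≡79; 25 = 16 + 8 + 1, so 47^25 ≡ 79·53·47 ≡ 47 (mod 91)
  → matches H = 47

3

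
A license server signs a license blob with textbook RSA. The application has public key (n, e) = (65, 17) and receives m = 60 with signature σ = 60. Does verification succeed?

passes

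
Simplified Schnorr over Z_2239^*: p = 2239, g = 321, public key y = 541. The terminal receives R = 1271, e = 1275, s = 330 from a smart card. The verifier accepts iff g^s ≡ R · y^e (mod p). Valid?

no

g^s mod p:
Squares mod 2239: 321^1≡321, 321^2≡47, 321^4≡2209, 321^8≡900, 321^16≡1721, 321^32≡1883, 321^64≡1352, 321^128≡880, 321^256≡1945
330 = 256 + 64 + 8 + 2, so 321^330 ≡ 1945·1352·900·47 ≡ 1232 (mod 2239)
R · y^e mod p:
Squares mod 2239: 541^1≡541, 541^2≡1611, 541^4≡320, 541^8≡1645, 541^16≡1313, 541^32≡2178, 541^64≡1482, 541^128≡2104, 541^256≡313, 541^512≡1692, 541^1024≡1422
1275 = 1024 + 128 + 64 + 32 + 16 + 8 + 2 + 1, so 541^1275 ≡ 1422·2104·1482·2178·1313·1645·1611·541 ≡ 1670 (mod 2239)
1271·1670 = 2122570 ≡ 2237 (mod 2239)
1232 ≠ 2237; the check fails.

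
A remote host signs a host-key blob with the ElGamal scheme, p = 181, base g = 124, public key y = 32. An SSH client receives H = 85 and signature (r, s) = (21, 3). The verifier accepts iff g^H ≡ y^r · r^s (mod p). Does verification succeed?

Left side g^H mod p:
Squares mod 181: 124^1≡124, 124^2≡172, 124^4≡81, 124^8≡45, 124^16≡34, 124^32≡70, 124^64≡13
85 = 64 + 16 + 4 + 1, so 124^85 ≡ 13·34·81·124 ≡ 61 (mod 181)
Right side y^r · r^s mod p:
Squares mod 181: 32^1≡32, 32^2≡119, 32^4≡43, 32^8≡39, 32^16≡73
21 = 16 + 4 + 1, so 32^21 ≡ 73·43·32 ≡ 174 (mod 181)
Squares mod 181: 21^1≡21, 21^2≡79
3 = 2 + 1, so 21^3 ≡ 79·21 ≡ 30 (mod 181)
174·30 = 5220 ≡ 152 (mod 181)
61 ≠ 152, so verification fails.

fails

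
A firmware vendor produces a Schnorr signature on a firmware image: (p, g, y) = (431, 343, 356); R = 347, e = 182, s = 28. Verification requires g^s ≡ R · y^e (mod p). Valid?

yes

g^s mod p:
343^2 = 117649 ≡ 417
343^4 ≡ 417^2 = 173889 ≡ 196
343^8 ≡ 196^2 = 38416 ≡ 57
343^16 ≡ 57^2 = 3249 ≡ 232
28 = 16 + 8 + 4, so 343^28 ≡ 232·57·196 ≡ 301 (mod 431)
R · y^e mod p:
356^2 = 126736 ≡ 22
356^4 ≡ 22^2 = 484 ≡ 53
356^8 ≡ 53^2 = 2809 ≡ 223
356^16 ≡ 223^2 = 49729 ≡ 164
356^32 ≡ 164^2 = 26896 ≡ 174
356^64 ≡ 174^2 = 30276 ≡ 106
356^128 ≡ 106^2 = 11236 ≡ 30
182 = 128 + 32 + 16 + 4 + 2, so 356^182 ≡ 30·174·164·53·22 ≡ 176 (mod 431)
347·176 = 61072 ≡ 301 (mod 431)
301 ≡ 301 (mod 431); signature holds.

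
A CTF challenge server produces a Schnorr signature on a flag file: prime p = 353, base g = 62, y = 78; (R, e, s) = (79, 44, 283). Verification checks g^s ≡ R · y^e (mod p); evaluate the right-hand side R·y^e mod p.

78^2 = 6084 ≡ 83
78^4 ≡ 83^2 = 6889 ≡ 182
78^8 ≡ 182^2 = 33124 ≡ 295
78^16 ≡ 295^2 = 87025 ≡ 187
78^32 ≡ 187^2 = 34969 ≡ 22
44 = 32 + 8 + 4, so 78^44 ≡ 22·295·182 ≡ 42 (mod 353)
R · y^e ≡ 79·42 = 3318 ≡ 141 (mod 353)

141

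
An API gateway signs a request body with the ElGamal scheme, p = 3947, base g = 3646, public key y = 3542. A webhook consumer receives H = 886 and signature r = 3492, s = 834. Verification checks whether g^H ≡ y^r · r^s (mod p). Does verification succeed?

Left side g^H mod p:
Squares mod 3947: 3646^1≡3646, 3646^2≡3767, 3646^4≡824, 3646^8≡92, 3646^16≡570, 3646^32≡1246, 3646^64≡1345, 3646^128≡1299, 3646^256≡2032, 3646^512≡462
886 = 512 + 256 + 64 + 32 + 16 + 4 + 2, so 3646^886 ≡ 462·2032·1345·1246·570·824·3767 ≡ 2966 (mod 3947)
Right side y^r · r^s mod p:
Squares mod 3947: 3542^1≡3542, 3542^2≡2198, 3542^4≡76, 3542^8≡1829, 3542^16≡2132, 3542^32≡2427, 3542^64≡1405, 3542^128≡525, 3542^256≡3282, 3542^512≡161, 3542^1024≡2239, 3542^2048≡431
3492 = 2048 + 1024 + 256 + 128 + 32 + 4, so 3542^3492 ≡ 431·2239·3282·525·2427·76 ≡ 141 (mod 3947)
Squares mod 3947: 3492^1≡3492, 3492^2≡1781, 3492^4≡2520, 3492^8≡3624, 3492^16≡1707, 3492^32≡963, 3492^64≡3771, 3492^128≡3347, 3492^256≡823, 3492^512≡2392
834 = 512 + 256 + 64 + 2, so 3492^834 ≡ 2392·823·3771·1781 ≡ 161 (mod 3947)
141·161 = 22701 ≡ 2966 (mod 3947)
2966 ≡ 2966 (mod 3947), so the signature is genuine.

passes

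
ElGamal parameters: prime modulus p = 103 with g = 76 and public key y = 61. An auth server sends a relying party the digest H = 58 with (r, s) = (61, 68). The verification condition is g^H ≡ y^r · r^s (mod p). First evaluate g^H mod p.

81

76^58 mod 103 = 81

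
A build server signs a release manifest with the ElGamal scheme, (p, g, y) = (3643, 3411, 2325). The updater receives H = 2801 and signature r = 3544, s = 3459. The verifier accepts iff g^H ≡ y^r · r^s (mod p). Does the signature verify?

verifies

Left side g^H mod p:
3411^2 = 11634921 ≡ 2822
3411^4 ≡ 2822^2 = 7963684 ≡ 86
3411^8 ≡ 86^2 = 7396 ≡ 110
3411^16 ≡ 110^2 = 12100 ≡ 1171
3411^32 ≡ 1171^2 = 1371241 ≡ 1473
3411^64 ≡ 1473^2 = 2169729 ≡ 2144
3411^128 ≡ 2144^2 = 4596736 ≡ 2913
3411^256 ≡ 2913^2 = 8485569 ≡ 1022
3411^512 ≡ 1022^2 = 1044484 ≡ 2586
3411^1024 ≡ 2586^2 = 6687396 ≡ 2491
3411^2048 ≡ 2491^2 = 6205081 ≡ 1052
2801 = 2048 + 512 + 128 + 64 + 32 + 16 + 1, so 3411^2801 ≡ 1052·2586·2913·2144·1473·1171·3411 ≡ 1260 (mod 3643)
Right side y^r · r^s mod p:
2325^2 = 5405625 ≡ 3056
2325^4 ≡ 3056^2 = 9339136 ≡ 2127
2325^8 ≡ 2127^2 = 4524129 ≡ 3166
2325^16 ≡ 3166^2 = 10023556 ≡ 1663
2325^32 ≡ 1663^2 = 2765569 ≡ 532
2325^64 ≡ 532^2 = 283024 ≡ 2513
2325^128 ≡ 2513^2 = 6315169 ≡ 1850
2325^256 ≡ 1850^2 = 3422500 ≡ 1723
2325^512 ≡ 1723^2 = 2968729 ≡ 3327
2325^1024 ≡ 3327^2 = 11068929 ≡ 1495
2325^2048 ≡ 1495^2 = 2235025 ≡ 1866
3544 = 2048 + 1024 + 256 + 128 + 64 + 16 + 8, so 2325^3544 ≡ 1866·1495·1723·1850·2513·1663·3166 ≡ 302 (mod 3643)
3544^2 = 12559936 ≡ 2515
3544^4 ≡ 2515^2 = 6325225 ≡ 977
3544^8 ≡ 977^2 = 954529 ≡ 63
3544^16 ≡ 63^2 = 3969 ≡ 326
3544^32 ≡ 326^2 = 106276 ≡ 629
3544^64 ≡ 629^2 = 395641 ≡ 2197
3544^128 ≡ 2197^2 = 4826809 ≡ 3477
3544^256 ≡ 3477^2 = 12089529 ≡ 2055
3544^512 ≡ 2055^2 = 4223025 ≡ 788
3544^1024 ≡ 788^2 = 620944 ≡ 1634
3544^2048 ≡ 1634^2 = 2669956 ≡ 3280
3459 = 2048 + 1024 + 256 + 128 + 2 + 1, so 3544^3459 ≡ 3280·1634·2055·3477·2515·3544 ≡ 2272 (mod 3643)
302·2272 = 686144 ≡ 1260 (mod 3643)
1260 ≡ 1260 (mod 3643), so the signature is genuine.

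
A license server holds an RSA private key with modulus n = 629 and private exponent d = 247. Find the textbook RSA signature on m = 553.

274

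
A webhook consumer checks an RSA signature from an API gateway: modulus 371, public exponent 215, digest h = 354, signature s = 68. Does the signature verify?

does not verify

s^2 ≡ 68^2 = 4624 ≡ 172
s^4 ≡ 172^2 = 29584 ≡ 275
s^8 ≡ 275^2 = 75625 ≡ 312
s^16 ≡ 312^2 = 97344 ≡ 142
s^32 ≡ 142^2 = 20164 ≡ 130
s^64 ≡ 130^2 = 16900 ≡ 205
s^128 ≡ 205^2 = 42025 ≡ 102
215 = 128 + 64 + 16 + 4 + 2 + 1, so s^215 ≡ 102·205·142·275·172·68 ≡ 360 (mod 371)
The recovered value 360 does not match the digest 354.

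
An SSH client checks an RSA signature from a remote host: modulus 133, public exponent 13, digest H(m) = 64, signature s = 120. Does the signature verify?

Squares mod 133: s^1≡120, s^2≡36, s^4≡99, s^8≡92
13 = 8 + 4 + 1, so s^13 ≡ 92·99·120 ≡ 99 (mod 133)
The recovered value 99 does not match the digest 64.

does not verify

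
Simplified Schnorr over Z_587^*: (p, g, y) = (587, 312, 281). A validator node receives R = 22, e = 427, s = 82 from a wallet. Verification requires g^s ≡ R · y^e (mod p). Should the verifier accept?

reject

g^s mod p:
312^82 mod 587 = 360
R · y^e mod p:
281^427 mod 587 = 104
22·104 = 2288 ≡ 527 (mod 587)
360 ≠ 527; the check fails.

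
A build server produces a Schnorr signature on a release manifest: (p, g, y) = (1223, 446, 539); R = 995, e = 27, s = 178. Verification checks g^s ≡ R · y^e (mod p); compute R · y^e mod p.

1039

539^2 = 290521 ≡ 670
539^4 ≡ 670^2 = 448900 ≡ 59
539^8 ≡ 59^2 = 3481 ≡ 1035
539^16 ≡ 1035^2 = 1071225 ≡ 1100
27 = 16 + 8 + 2 + 1, so 539^27 ≡ 1100·1035·670·539 ≡ 151 (mod 1223)
R · y^e ≡ 995·151 = 150245 ≡ 1039 (mod 1223)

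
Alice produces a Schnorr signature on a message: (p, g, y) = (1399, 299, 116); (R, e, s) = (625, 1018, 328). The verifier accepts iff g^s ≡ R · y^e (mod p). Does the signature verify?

does not verify

g^s mod p:
299^2 = 89401 ≡ 1264
299^4 ≡ 1264^2 = 1597696 ≡ 38
299^8 ≡ 38^2 = 1444 ≡ 45
299^16 ≡ 45^2 = 2025 ≡ 626
299^32 ≡ 626^2 = 391876 ≡ 156
299^64 ≡ 156^2 = 24336 ≡ 553
299^128 ≡ 553^2 = 305809 ≡ 827
299^256 ≡ 827^2 = 683929 ≡ 1217
328 = 256 + 64 + 8, so 299^328 ≡ 1217·553·45 ≡ 892 (mod 1399)
R · y^e mod p:
116^2 = 13456 ≡ 865
116^4 ≡ 865^2 = 748225 ≡ 1159
116^8 ≡ 1159^2 = 1343281 ≡ 241
116^16 ≡ 241^2 = 58081 ≡ 722
116^32 ≡ 722^2 = 521284 ≡ 856
116^64 ≡ 856^2 = 732736 ≡ 1059
116^128 ≡ 1059^2 = 1121481 ≡ 882
116^256 ≡ 882^2 = 777924 ≡ 80
116^512 ≡ 80^2 = 6400 ≡ 804
1018 = 512 + 256 + 128 + 64 + 32 + 16 + 8 + 2, so 116^1018 ≡ 804·80·882·1059·856·722·241·865 ≡ 1261 (mod 1399)
625·1261 = 788125 ≡ 488 (mod 1399)
892 ≠ 488; the check fails.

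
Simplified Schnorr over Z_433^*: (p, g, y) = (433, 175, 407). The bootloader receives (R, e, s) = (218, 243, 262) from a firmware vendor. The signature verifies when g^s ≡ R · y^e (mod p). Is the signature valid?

invalid

g^s mod p:
175^262 mod 433 = 136
R · y^e mod p:
407^243 mod 433 = 432
218·432 = 94176 ≡ 215 (mod 433)
136 ≠ 215; the check fails.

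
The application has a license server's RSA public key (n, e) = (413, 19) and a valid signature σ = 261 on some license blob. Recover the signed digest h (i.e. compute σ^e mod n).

σ^2 ≡ 261^2 = 68121 ≡ 389
σ^4 ≡ 389^2 = 151321 ≡ 163
σ^8 ≡ 163^2 = 26569 ≡ 137
σ^16 ≡ 137^2 = 18769 ≡ 184
19 = 16 + 2 + 1, so σ^19 ≡ 184·389·261 ≡ 107 (mod 413)

107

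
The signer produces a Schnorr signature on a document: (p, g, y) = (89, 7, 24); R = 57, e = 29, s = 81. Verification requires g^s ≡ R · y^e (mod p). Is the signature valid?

valid

g^s mod p:
7^2 = 49
7^4 ≡ 49^2 = 2401 ≡ 87
7^8 ≡ 87^2 = 7569 ≡ 4
7^16 ≡ 4^2 = 16
7^32 ≡ 16^2 = 256 ≡ 78
7^64 ≡ 78^2 = 6084 ≡ 32
81 = 64 + 16 + 1, so 7^81 ≡ 32·16·7 ≡ 24 (mod 89)
R · y^e mod p:
24^2 = 576 ≡ 42
24^4 ≡ 42^2 = 1764 ≡ 73
24^8 ≡ 73^2 = 5329 ≡ 78
24^16 ≡ 78^2 = 6084 ≡ 32
29 = 16 + 8 + 4 + 1, so 24^29 ≡ 32·78·73·24 ≡ 66 (mod 89)
57·66 = 3762 ≡ 24 (mod 89)
24 ≡ 24 (mod 89); signature holds.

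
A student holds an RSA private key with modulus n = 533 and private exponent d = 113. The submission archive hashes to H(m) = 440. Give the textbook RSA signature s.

7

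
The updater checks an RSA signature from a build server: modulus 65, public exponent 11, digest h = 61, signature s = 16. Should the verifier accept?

s^2 ≡ 16^2 = 256 ≡ 61
s^4 ≡ 61^2 = 3721 ≡ 16
s^8 ≡ 16^2 = 256 ≡ 61
11 = 8 + 2 + 1, so s^11 ≡ 61·61·16 ≡ 61 (mod 65)
s^11 mod 65 = 61 matches h.

accept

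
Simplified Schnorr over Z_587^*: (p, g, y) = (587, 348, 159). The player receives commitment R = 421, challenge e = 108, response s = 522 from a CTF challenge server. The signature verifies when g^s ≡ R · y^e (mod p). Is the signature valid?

valid

g^s mod p:
348^2 = 121104 ≡ 182
348^4 ≡ 182^2 = 33124 ≡ 252
348^8 ≡ 252^2 = 63504 ≡ 108
348^16 ≡ 108^2 = 11664 ≡ 511
348^32 ≡ 511^2 = 261121 ≡ 493
348^64 ≡ 493^2 = 243049 ≡ 31
348^128 ≡ 31^2 = 961 ≡ 374
348^256 ≡ 374^2 = 139876 ≡ 170
348^512 ≡ 170^2 = 28900 ≡ 137
522 = 512 + 8 + 2, so 348^522 ≡ 137·108·182 ≡ 303 (mod 587)
R · y^e mod p:
159^2 = 25281 ≡ 40
159^4 ≡ 40^2 = 1600 ≡ 426
159^8 ≡ 426^2 = 181476 ≡ 93
159^16 ≡ 93^2 = 8649 ≡ 431
159^32 ≡ 431^2 = 185761 ≡ 269
159^64 ≡ 269^2 = 72361 ≡ 160
108 = 64 + 32 + 8 + 4, so 159^108 ≡ 160·269·93·426 ≡ 30 (mod 587)
421·30 = 12630 ≡ 303 (mod 587)
303 ≡ 303 (mod 587); signature holds.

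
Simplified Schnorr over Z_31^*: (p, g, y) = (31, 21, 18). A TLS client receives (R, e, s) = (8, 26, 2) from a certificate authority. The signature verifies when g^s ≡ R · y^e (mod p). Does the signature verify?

g^s mod p:
Squares mod 31: 21^1≡21, 21^2≡7
21^2 ≡ 7 (mod 31)
R · y^e mod p:
Squares mod 31: 18^1≡18, 18^2≡14, 18^4≡10, 18^8≡7, 18^16≡18
26 = 16 + 8 + 2, so 18^26 ≡ 18·7·14 ≡ 28 (mod 31)
8·28 = 224 ≡ 7 (mod 31)
7 ≡ 7 (mod 31); signature holds.

verifies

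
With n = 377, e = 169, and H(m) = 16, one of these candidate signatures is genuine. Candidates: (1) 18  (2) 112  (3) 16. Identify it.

3

Candidate 1: Squares mod 377: 18^1≡18, 18^2≡324, 18^4≡170, 18^8≡248, 18^16≡53, 18^32≡170, 18^64≡248, 18^128≡53; 169 = 128 + 32 + 8 + 1, so 18^169 ≡ 53·170·248·18 ≡ 18 (mod 377)
Candidate 2: Squares mod 377: 112^1≡112, 112^2≡103, 112^4≡53, 112^8≡170, 112^16≡248, 112^32≡53, 112^64≡170, 112^128≡248; 169 = 128 + 32 + 8 + 1, so 112^169 ≡ 248·53·170·112 ≡ 112 (mod 377)
Candidate 3: Squares mod 377: 16^1≡16, 16^2≡256, 16^4≡315, 16^8≡74, 16^16≡198, 16^32≡373, 16^64≡16, 16^128≡256; 169 = 128 + 32 + 8 + 1, so 16^169 ≡ 256·373·74·16 ≡ 16 (mod 377)
  → matches H(m) = 16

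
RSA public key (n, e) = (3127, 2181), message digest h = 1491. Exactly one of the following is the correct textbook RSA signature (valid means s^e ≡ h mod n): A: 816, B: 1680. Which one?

Candidate A: Squares mod 3127: 816^1≡816, 816^2≡2932, 816^4≡501, 816^8≡841, 816^16≡579, 816^32≡652, 816^64≡2959, 816^128≡81, 816^256≡307, 816^512≡439, 816^1024≡1974, 816^2048≡434; 2181 = 2048 + 128 + 4 + 1, so 816^2181 ≡ 434·81·501·816 ≡ 776 (mod 3127)
Candidate B: Squares mod 3127: 1680^1≡1680, 1680^2≡1846, 1680^4≡2413, 1680^8≡95, 1680^16≡2771, 1680^32≡1656, 1680^64≡3084, 1680^128≡1849, 1680^256≡990, 1680^512≡1349, 1680^1024≡3014, 1680^2048≡261; 2181 = 2048 + 128 + 4 + 1, so 1680^2181 ≡ 261·1849·2413·1680 ≡ 1491 (mod 3127)
  → matches h = 1491

B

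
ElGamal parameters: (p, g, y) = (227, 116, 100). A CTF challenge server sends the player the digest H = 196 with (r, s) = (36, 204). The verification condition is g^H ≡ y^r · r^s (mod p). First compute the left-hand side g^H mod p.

172

Squares mod 227: 116^1≡116, 116^2≡63, 116^4≡110, 116^8≡69, 116^16≡221, 116^32≡36, 116^64≡161, 116^128≡43
196 = 128 + 64 + 4, so 116^196 ≡ 43·161·110 ≡ 172 (mod 227)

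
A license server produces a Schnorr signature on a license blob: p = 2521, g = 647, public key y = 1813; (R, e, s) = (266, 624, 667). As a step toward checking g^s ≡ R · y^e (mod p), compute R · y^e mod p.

1368

Squares mod 2521: 1813^1≡1813, 1813^2≡2106, 1813^4≡797, 1813^8≡2438, 1813^16≡1847, 1813^32≡496, 1813^64≡1479, 1813^128≡1734, 1813^256≡1724, 1813^512≡2438
624 = 512 + 64 + 32 + 16, so 1813^624 ≡ 2438·1479·496·1847 ≡ 2166 (mod 2521)
R · y^e ≡ 266·2166 = 576156 ≡ 1368 (mod 2521)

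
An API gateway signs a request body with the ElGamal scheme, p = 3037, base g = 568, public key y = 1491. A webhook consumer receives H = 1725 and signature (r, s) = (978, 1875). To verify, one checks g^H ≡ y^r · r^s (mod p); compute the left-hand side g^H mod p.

645

Squares mod 3037: 568^1≡568, 568^2≡702, 568^4≡810, 568^8≡108, 568^16≡2553, 568^32≡407, 568^64≡1651, 568^128≡1612, 568^256≡1909, 568^512≡2918, 568^1024≡2013
1725 = 1024 + 512 + 128 + 32 + 16 + 8 + 4 + 1, so 568^1725 ≡ 2013·2918·1612·407·2553·108·810·568 ≡ 645 (mod 3037)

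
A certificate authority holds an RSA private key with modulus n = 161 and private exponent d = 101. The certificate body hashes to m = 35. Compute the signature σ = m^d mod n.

m^2 ≡ 35^2 = 1225 ≡ 98
m^4 ≡ 98^2 = 9604 ≡ 105
m^8 ≡ 105^2 = 11025 ≡ 77
m^16 ≡ 77^2 = 5929 ≡ 133
m^32 ≡ 133^2 = 17689 ≡ 140
m^64 ≡ 140^2 = 19600 ≡ 119
101 = 64 + 32 + 4 + 1, so m^101 ≡ 119·140·105·35 ≡ 98 (mod 161)

98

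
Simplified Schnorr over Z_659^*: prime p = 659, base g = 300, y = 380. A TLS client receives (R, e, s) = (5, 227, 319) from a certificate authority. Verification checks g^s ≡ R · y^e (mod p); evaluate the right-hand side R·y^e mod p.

167

Squares mod 659: 380^1≡380, 380^2≡79, 380^4≡310, 380^8≡545, 380^16≡475, 380^32≡247, 380^64≡381, 380^128≡181
227 = 128 + 64 + 32 + 2 + 1, so 380^227 ≡ 181·381·247·79·380 ≡ 297 (mod 659)
R · y^e ≡ 5·297 = 1485 ≡ 167 (mod 659)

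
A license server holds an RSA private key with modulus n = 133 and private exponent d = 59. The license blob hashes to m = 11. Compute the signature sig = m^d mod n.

121

m^2 ≡ 11^2 = 121
m^4 ≡ 121^2 = 14641 ≡ 11
m^8 ≡ 11^2 = 121
m^16 ≡ 121^2 = 14641 ≡ 11
m^32 ≡ 11^2 = 121
59 = 32 + 16 + 8 + 2 + 1, so m^59 ≡ 121·11·121·121·11 ≡ 121 (mod 133)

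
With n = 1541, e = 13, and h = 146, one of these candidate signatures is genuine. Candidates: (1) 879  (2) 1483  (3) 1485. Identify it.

Candidate 1: Squares mod 1541: 879^1≡879, 879^2≡600, 879^4≡947, 879^8≡1488; 13 = 8 + 4 + 1, so 879^13 ≡ 1488·947·879 ≡ 941 (mod 1541)
Candidate 2: Squares mod 1541: 1483^1≡1483, 1483^2≡282, 1483^4≡933, 1483^8≡1365; 13 = 8 + 4 + 1, so 1483^13 ≡ 1365·933·1483 ≡ 684 (mod 1541)
Candidate 3: Squares mod 1541: 1485^1≡1485, 1485^2≡54, 1485^4≡1375, 1485^8≡1359; 13 = 8 + 4 + 1, so 1485^13 ≡ 1359·1375·1485 ≡ 146 (mod 1541)
  → matches h = 146

3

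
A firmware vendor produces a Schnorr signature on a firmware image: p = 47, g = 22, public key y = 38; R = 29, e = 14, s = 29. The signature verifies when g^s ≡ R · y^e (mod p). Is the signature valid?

invalid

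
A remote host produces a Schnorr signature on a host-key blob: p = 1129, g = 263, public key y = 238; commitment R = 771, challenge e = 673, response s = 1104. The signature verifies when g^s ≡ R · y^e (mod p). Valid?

yes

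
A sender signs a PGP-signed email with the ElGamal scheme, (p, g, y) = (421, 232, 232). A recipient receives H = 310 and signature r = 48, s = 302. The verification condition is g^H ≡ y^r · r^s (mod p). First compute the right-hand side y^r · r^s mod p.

247

232^2 = 53824 ≡ 357
232^4 ≡ 357^2 = 127449 ≡ 307
232^8 ≡ 307^2 = 94249 ≡ 366
232^16 ≡ 366^2 = 133956 ≡ 78
232^32 ≡ 78^2 = 6084 ≡ 190
48 = 32 + 16, so 232^48 ≡ 190·78 ≡ 85 (mod 421)
48^2 = 2304 ≡ 199
48^4 ≡ 199^2 = 39601 ≡ 27
48^8 ≡ 27^2 = 729 ≡ 308
48^16 ≡ 308^2 = 94864 ≡ 139
48^32 ≡ 139^2 = 19321 ≡ 376
48^64 ≡ 376^2 = 141376 ≡ 341
48^128 ≡ 341^2 = 116281 ≡ 85
48^256 ≡ 85^2 = 7225 ≡ 68
302 = 256 + 32 + 8 + 4 + 2, so 48^302 ≡ 68·376·308·27·199 ≡ 414 (mod 421)
y^r · r^s ≡ 85·414 = 35190 ≡ 247 (mod 421)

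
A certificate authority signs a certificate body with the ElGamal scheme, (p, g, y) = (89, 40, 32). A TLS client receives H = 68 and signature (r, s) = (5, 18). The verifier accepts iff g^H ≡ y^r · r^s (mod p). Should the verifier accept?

Left side g^H mod p:
40^2 = 1600 ≡ 87
40^4 ≡ 87^2 = 7569 ≡ 4
40^8 ≡ 4^2 = 16
40^16 ≡ 16^2 = 256 ≡ 78
40^32 ≡ 78^2 = 6084 ≡ 32
40^64 ≡ 32^2 = 1024 ≡ 45
68 = 64 + 4, so 40^68 ≡ 45·4 ≡ 2 (mod 89)
Right side y^r · r^s mod p:
32^2 = 1024 ≡ 45
32^4 ≡ 45^2 = 2025 ≡ 67
5 = 4 + 1, so 32^5 ≡ 67·32 ≡ 8 (mod 89)
5^2 = 25
5^4 ≡ 25^2 = 625 ≡ 2
5^8 ≡ 2^2 = 4
5^16 ≡ 4^2 = 16
18 = 16 + 2, so 5^18 ≡ 16·25 ≡ 44 (mod 89)
8·44 = 352 ≡ 85 (mod 89)
2 ≠ 85, so verification fails.

reject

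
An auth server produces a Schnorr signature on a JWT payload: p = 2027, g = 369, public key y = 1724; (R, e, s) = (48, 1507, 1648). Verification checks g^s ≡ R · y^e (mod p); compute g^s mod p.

369^1648 mod 2027 = 1635

1635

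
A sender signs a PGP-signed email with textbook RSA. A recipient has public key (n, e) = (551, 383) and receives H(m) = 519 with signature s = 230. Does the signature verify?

s^2 ≡ 230^2 = 52900 ≡ 4
s^4 ≡ 4^2 = 16
s^8 ≡ 16^2 = 256
s^16 ≡ 256^2 = 65536 ≡ 518
s^32 ≡ 518^2 = 268324 ≡ 538
s^64 ≡ 538^2 = 289444 ≡ 169
s^128 ≡ 169^2 = 28561 ≡ 460
s^256 ≡ 460^2 = 211600 ≡ 16
383 = 256 + 64 + 32 + 16 + 8 + 4 + 2 + 1, so s^383 ≡ 16·169·538·518·256·16·4·230 ≡ 32 (mod 551)
The recovered value 32 does not match the digest 519.

does not verify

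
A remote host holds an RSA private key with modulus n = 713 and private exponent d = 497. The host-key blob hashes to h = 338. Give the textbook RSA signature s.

Squares mod 713: h^1≡338, h^2≡164, h^4≡515, h^8≡702, h^16≡121, h^32≡381, h^64≡422, h^128≡547, h^256≡462
497 = 256 + 128 + 64 + 32 + 16 + 1, so h^497 ≡ 462·547·422·381·121·338 ≡ 164 (mod 713)

164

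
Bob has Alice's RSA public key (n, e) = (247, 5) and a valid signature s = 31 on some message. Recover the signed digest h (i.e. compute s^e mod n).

Squares mod 247: s^1≡31, s^2≡220, s^4≡235
5 = 4 + 1, so s^5 ≡ 235·31 ≡ 122 (mod 247)

122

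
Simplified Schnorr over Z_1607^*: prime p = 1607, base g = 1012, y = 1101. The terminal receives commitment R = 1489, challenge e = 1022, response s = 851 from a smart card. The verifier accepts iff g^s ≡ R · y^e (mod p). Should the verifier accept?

g^s mod p:
1012^851 mod 1607 = 389
R · y^e mod p:
1101^1022 mod 1607 = 1236
1489·1236 = 1840404 ≡ 389 (mod 1607)
389 ≡ 389 (mod 1607); signature holds.

accept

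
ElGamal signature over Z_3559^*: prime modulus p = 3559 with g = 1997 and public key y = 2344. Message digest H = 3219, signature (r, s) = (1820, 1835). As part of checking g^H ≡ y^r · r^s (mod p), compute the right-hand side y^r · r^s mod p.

23

Squares mod 3559: 2344^1≡2344, 2344^2≡2799, 2344^4≡1042, 2344^8≡269, 2344^16≡1181, 2344^32≡3192, 2344^64≡3006, 2344^128≡3294, 2344^256≡2604, 2344^512≡921, 2344^1024≡1199
1820 = 1024 + 512 + 256 + 16 + 8 + 4, so 2344^1820 ≡ 1199·921·2604·1181·269·1042 ≡ 3027 (mod 3559)
Squares mod 3559: 1820^1≡1820, 1820^2≡2530, 1820^4≡1818, 1820^8≡2372, 1820^16≡3164, 1820^32≡2988, 1820^64≡2172, 1820^128≡1909, 1820^256≡3424, 1820^512≡430, 1820^1024≡3391
1835 = 1024 + 512 + 256 + 32 + 8 + 2 + 1, so 1820^1835 ≡ 3391·430·3424·2988·2372·2530·1820 ≡ 301 (mod 3559)
y^r · r^s ≡ 3027·301 = 911127 ≡ 23 (mod 3559)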